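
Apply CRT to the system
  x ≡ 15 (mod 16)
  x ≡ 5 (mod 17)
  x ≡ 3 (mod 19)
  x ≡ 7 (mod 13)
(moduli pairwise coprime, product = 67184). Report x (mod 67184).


Product of moduli M = 16 · 17 · 19 · 13 = 67184.
Merge one congruence at a time:
  Start: x ≡ 15 (mod 16).
  Combine with x ≡ 5 (mod 17); new modulus lcm = 272.
    Write x = 15 + 16·t and substitute into x ≡ 5 (mod 17): 16·t ≡ 5 − 15 = -10 (mod 17).
    Reduce coefficients mod 17: 16·t ≡ 7 (mod 17).
    The inverse of 16 mod 17 is 16 (since 16·16 = 256 = 15·17 + 1), so t ≡ 16·7 = 112 ≡ 10 (mod 17).
    Then x = 15 + 16·10 = 175, valid modulo lcm(16, 17) = 272: x ≡ 175 (mod 272).
  Combine with x ≡ 3 (mod 19); new modulus lcm = 5168.
    Write x = 175 + 272·t and substitute into x ≡ 3 (mod 19): 272·t ≡ 3 − 175 = -172 (mod 19).
    Reduce coefficients mod 19: 6·t ≡ 18 (mod 19).
    The inverse of 6 mod 19 is 16 (since 6·16 = 96 = 5·19 + 1), so t ≡ 16·18 = 288 ≡ 3 (mod 19).
    Then x = 175 + 272·3 = 991, valid modulo lcm(272, 19) = 5168: x ≡ 991 (mod 5168).
  Combine with x ≡ 7 (mod 13); new modulus lcm = 67184.
    Write x = 991 + 5168·t and substitute into x ≡ 7 (mod 13): 5168·t ≡ 7 − 991 = -984 (mod 13).
    Reduce coefficients mod 13: 7·t ≡ 4 (mod 13).
    The inverse of 7 mod 13 is 2 (since 7·2 = 14 = 1·13 + 1), so t ≡ 2·4 = 8 ≡ 8 (mod 13).
    Then x = 991 + 5168·8 = 42335, valid modulo lcm(5168, 13) = 67184: x ≡ 42335 (mod 67184).
Verify against each original: 42335 mod 16 = 15, 42335 mod 17 = 5, 42335 mod 19 = 3, 42335 mod 13 = 7.

x ≡ 42335 (mod 67184).


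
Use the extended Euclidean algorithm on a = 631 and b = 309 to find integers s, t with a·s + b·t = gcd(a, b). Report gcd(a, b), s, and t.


Euclidean algorithm on (631, 309) — divide until remainder is 0:
  631 = 2 · 309 + 13
  309 = 23 · 13 + 10
  13 = 1 · 10 + 3
  10 = 3 · 3 + 1
  3 = 3 · 1 + 0
gcd(631, 309) = 1.
Track Bezout coefficients alongside the remainders: start with r₀ = 631 = a·1 + b·0 (s = 1, t = 0) and r₁ = 309 = a·0 + b·1 (s = 0, t = 1); each new remainder r_{k+1} = r_{k-1} − q_k·r_k inherits s_{k+1} = s_{k-1} − q_k·s_k, t_{k+1} = t_{k-1} − q_k·t_k, so r_k = a·s_k + b·t_k at every step:
  q = 2: r = 13, s = 1 − 2·0 = 1, t = 0 − 2·1 = -2  (check: 631·1 + 309·(-2) = 13)
  q = 23: r = 10, s = 0 − 23·1 = -23, t = 1 − 23·(-2) = 47  (check: 631·(-23) + 309·47 = 10)
  q = 1: r = 3, s = 1 − 1·(-23) = 24, t = -2 − 1·47 = -49  (check: 631·24 + 309·(-49) = 3)
  q = 3: r = 1, s = -23 − 3·24 = -95, t = 47 − 3·(-49) = 194  (check: 631·(-95) + 309·194 = 1)
The row with r = 1 (the gcd) gives the Bezout coefficients s = -95, t = 194.
Result: 631 · (-95) + 309 · (194) = 1.

gcd(631, 309) = 1; s = -95, t = 194 (check: 631·(-95) + 309·194 = 1).


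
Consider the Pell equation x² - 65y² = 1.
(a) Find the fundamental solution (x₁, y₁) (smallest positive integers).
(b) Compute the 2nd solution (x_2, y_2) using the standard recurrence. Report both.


Step 1: Find the fundamental solution (x₁, y₁) of x² - 65y² = 1.
  Expand √65 as a continued fraction. a₀ = ⌊√65⌋ = 8; iterate m_{k+1} = d_k·a_k − m_k, d_{k+1} = (65 − m_{k+1}²)/d_k, a_{k+1} = ⌊(a₀ + m_{k+1})/d_{k+1}⌋ (starting m₀ = 0, d₀ = 1), with convergents p_k = a_k·p_{k-1} + p_{k-2}, q_k = a_k·q_{k-1} + q_{k-2} (p₋₁ = 1, q₋₁ = 0):
  k = 0: a₀ = 8; p₀/q₀ = 8/1; p₀² − 65·q₀² = 64 − 65 = -1.
  k = 1: m = 8, d = 1, a = ⌊(8 + 8)/1⌋ = 16; p/q = (16·8 + 1)/(16·1 + 0) = 129/16; p² − 65·q² = 16641 − 16640 = 1.
  The first convergent with p² − 65·q² = 1 gives the fundamental solution (x₁, y₁) = (129, 16).
Step 2: Apply the recurrence (x_{n+1}, y_{n+1}) = (x₁x_n + 65y₁y_n, x₁y_n + y₁x_n) repeatedly.
  From (x_1, y_1) = (129, 16): x_2 = 129·129 + 65·16·16 = 33281; y_2 = 129·16 + 16·129 = 4128.
Step 3: Verify x_2² - 65·y_2² = 1107624961 - 1107624960 = 1 (should be 1). ✓

(x_1, y_1) = (129, 16); (x_2, y_2) = (33281, 4128).


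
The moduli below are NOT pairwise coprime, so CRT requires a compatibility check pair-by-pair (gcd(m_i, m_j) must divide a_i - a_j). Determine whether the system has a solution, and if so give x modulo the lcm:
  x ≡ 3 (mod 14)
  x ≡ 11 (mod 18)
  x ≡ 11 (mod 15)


Moduli 14, 18, 15 are not pairwise coprime, so CRT works modulo lcm(m_i) when all pairwise compatibility conditions hold.
Pairwise compatibility: gcd(m_i, m_j) must divide a_i - a_j for every pair.
Merge one congruence at a time:
  Start: x ≡ 3 (mod 14).
  Combine with x ≡ 11 (mod 18): gcd(14, 18) = 2; 11 - 3 = 8, which IS divisible by 2, so compatible.
    Write x = 3 + 14·t and substitute into x ≡ 11 (mod 18): 14·t ≡ 11 − 3 = 8 (mod 18).
    Divide the congruence (and modulus) by g = 2: 7·t ≡ 4 (mod 9).
    The inverse of 7 mod 9 is 4 (since 7·4 = 28 = 3·9 + 1), so t ≡ 4·4 = 16 ≡ 7 (mod 9).
    Then x = 3 + 14·7 = 101, valid modulo lcm(14, 18) = 126: x ≡ 101 (mod 126).
  Combine with x ≡ 11 (mod 15): gcd(126, 15) = 3; 11 - 101 = -90, which IS divisible by 3, so compatible.
    Write x = 101 + 126·t and substitute into x ≡ 11 (mod 15): 126·t ≡ 11 − 101 = -90 (mod 15).
    Divide the congruence (and modulus) by g = 3: 42·t ≡ -30 (mod 5).
    Reduce coefficients mod 5: 2·t ≡ 0 (mod 5).
    The inverse of 2 mod 5 is 3 (since 2·3 = 6 = 1·5 + 1), so t ≡ 3·0 = 0 ≡ 0 (mod 5).
    Then x = 101 + 126·0 = 101, valid modulo lcm(126, 15) = 630: x ≡ 101 (mod 630).
Verify: 101 mod 14 = 3, 101 mod 18 = 11, 101 mod 15 = 11.

x ≡ 101 (mod 630).


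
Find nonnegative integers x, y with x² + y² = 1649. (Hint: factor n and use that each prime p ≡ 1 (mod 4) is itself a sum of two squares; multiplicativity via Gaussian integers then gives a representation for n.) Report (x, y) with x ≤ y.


Step 1: Factor n = 1649 = 17 · 97.
Step 2: Check the mod-4 condition on each prime factor: 17 ≡ 1 (mod 4), exponent 1; 97 ≡ 1 (mod 4), exponent 1.
All primes ≡ 3 (mod 4) appear to even exponent (or don't appear), so by the two-squares theorem n IS expressible as a sum of two squares.
Step 3: Build a representation. Here n = 17 · 97 is a product of primes ≡ 1 (mod 4). Each prime p ≡ 1 (mod 4) is itself a sum of two squares; find a² by testing p − a² for a perfect square:
  17: 17 − 1² = 16 = 4² ⇒ 17 = 1² + 4².
  97: 97 − 1² = 96, 97 − 2² = 93, 97 − 3² = 88, 97 − 4² = 81 = 9² ⇒ 97 = 4² + 9².
  Combine using the Brahmagupta–Fibonacci identity (a² + b²)(c² + d²) = (ac − bd)² + (ad + bc)² = (ac + bd)² + (ad − bc)²:
  17 · 97 = 1649: from (1² + 4²)(4² + 9²), take (1·4 − 4·9, 1·9 + 4·4) = (4 − 36, 9 + 16) = (-32, 25); dropping signs (only squares matter) gives (32, 25); check 32² + 25² = 1024 + 625 = 1649 ✓.
Step 4: Order so x ≤ y and verify: 25² + 32² = 625 + 1024 = 1649 = n. ✓

n = 1649 = 25² + 32² (one valid representation with x ≤ y).


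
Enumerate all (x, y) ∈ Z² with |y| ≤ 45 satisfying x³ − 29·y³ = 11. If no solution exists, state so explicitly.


The equation is x³ - 29y³ = 11. For fixed y, x³ = 29·y³ + 11, so a solution requires the RHS to be a perfect cube.
Strategy: iterate y from -45 to 45, compute RHS = 29·y³ + 11, and check whether it is a (positive or negative) perfect cube.
Check small values of y:
  y = 0: RHS = 11 is not a perfect cube.
  y = 1: RHS = 40 is not a perfect cube.
  y = -1: RHS = -18 is not a perfect cube.
  y = 2: RHS = 243 is not a perfect cube.
  y = -2: RHS = -221 is not a perfect cube.
  y = 3: RHS = 794 is not a perfect cube.
  y = -3: RHS = -772 is not a perfect cube.
Continuing the search up to |y| = 45 finds no solutions either.
No (x, y) in the scanned range satisfies the equation.

No integer solutions with |y| ≤ 45.


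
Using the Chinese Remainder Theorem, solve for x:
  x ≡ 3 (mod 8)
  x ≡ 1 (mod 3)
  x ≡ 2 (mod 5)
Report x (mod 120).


Moduli 8, 3, 5 are pairwise coprime; by CRT there is a unique solution modulo M = 8 · 3 · 5 = 120.
Solve pairwise, accumulating the modulus:
  Start with x ≡ 3 (mod 8).
  Combine with x ≡ 1 (mod 3): since gcd(8, 3) = 1, we get a unique residue mod 24.
    Write x = 3 + 8·t and substitute into x ≡ 1 (mod 3): 8·t ≡ 1 − 3 = -2 (mod 3).
    Reduce coefficients mod 3: 2·t ≡ 1 (mod 3).
    The inverse of 2 mod 3 is 2 (since 2·2 = 4 = 1·3 + 1), so t ≡ 2·1 = 2 ≡ 2 (mod 3).
    Then x = 3 + 8·2 = 19, valid modulo lcm(8, 3) = 24: x ≡ 19 (mod 24).
  Combine with x ≡ 2 (mod 5): since gcd(24, 5) = 1, we get a unique residue mod 120.
    Write x = 19 + 24·t and substitute into x ≡ 2 (mod 5): 24·t ≡ 2 − 19 = -17 (mod 5).
    Reduce coefficients mod 5: 4·t ≡ 3 (mod 5).
    The inverse of 4 mod 5 is 4 (since 4·4 = 16 = 3·5 + 1), so t ≡ 4·3 = 12 ≡ 2 (mod 5).
    Then x = 19 + 24·2 = 67, valid modulo lcm(24, 5) = 120: x ≡ 67 (mod 120).
Verify: 67 mod 8 = 3 ✓, 67 mod 3 = 1 ✓, 67 mod 5 = 2 ✓.

x ≡ 67 (mod 120).


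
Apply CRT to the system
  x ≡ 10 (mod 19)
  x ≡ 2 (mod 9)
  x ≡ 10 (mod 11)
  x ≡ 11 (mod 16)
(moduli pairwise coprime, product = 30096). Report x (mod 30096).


Product of moduli M = 19 · 9 · 11 · 16 = 30096.
Merge one congruence at a time:
  Start: x ≡ 10 (mod 19).
  Combine with x ≡ 2 (mod 9); new modulus lcm = 171.
    Write x = 10 + 19·t and substitute into x ≡ 2 (mod 9): 19·t ≡ 2 − 10 = -8 (mod 9).
    Reduce coefficients mod 9: 1·t ≡ 1 (mod 9).
    So t ≡ 1 (mod 9).
    Then x = 10 + 19·1 = 29, valid modulo lcm(19, 9) = 171: x ≡ 29 (mod 171).
  Combine with x ≡ 10 (mod 11); new modulus lcm = 1881.
    Write x = 29 + 171·t and substitute into x ≡ 10 (mod 11): 171·t ≡ 10 − 29 = -19 (mod 11).
    Reduce coefficients mod 11: 6·t ≡ 3 (mod 11).
    The inverse of 6 mod 11 is 2 (since 6·2 = 12 = 1·11 + 1), so t ≡ 2·3 = 6 ≡ 6 (mod 11).
    Then x = 29 + 171·6 = 1055, valid modulo lcm(171, 11) = 1881: x ≡ 1055 (mod 1881).
  Combine with x ≡ 11 (mod 16); new modulus lcm = 30096.
    Write x = 1055 + 1881·t and substitute into x ≡ 11 (mod 16): 1881·t ≡ 11 − 1055 = -1044 (mod 16).
    Reduce coefficients mod 16: 9·t ≡ 12 (mod 16).
    The inverse of 9 mod 16 is 9 (since 9·9 = 81 = 5·16 + 1), so t ≡ 9·12 = 108 ≡ 12 (mod 16).
    Then x = 1055 + 1881·12 = 23627, valid modulo lcm(1881, 16) = 30096: x ≡ 23627 (mod 30096).
Verify against each original: 23627 mod 19 = 10, 23627 mod 9 = 2, 23627 mod 11 = 10, 23627 mod 16 = 11.

x ≡ 23627 (mod 30096).


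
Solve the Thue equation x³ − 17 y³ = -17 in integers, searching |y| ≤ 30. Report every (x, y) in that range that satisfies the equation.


The equation is x³ - 17y³ = -17. For fixed y, x³ = 17·y³ − 17, so a solution requires the RHS to be a perfect cube.
Strategy: iterate y from -30 to 30, compute RHS = 17·y³ − 17, and check whether it is a (positive or negative) perfect cube.
Check small values of y:
  y = 0: RHS = -17 is not a perfect cube.
  y = 1: RHS = 0 = (0)³ ⇒ x = 0 works.
  y = -1: RHS = -34 is not a perfect cube.
  y = 2: RHS = 119 is not a perfect cube.
  y = -2: RHS = -153 is not a perfect cube.
  y = 3: RHS = 442 is not a perfect cube.
  y = -3: RHS = -476 is not a perfect cube.
Continuing the search up to |y| = 30 finds no further solutions beyond those listed.
Collected solutions: (0, 1).

Solutions (with |y| ≤ 30): (0, 1).


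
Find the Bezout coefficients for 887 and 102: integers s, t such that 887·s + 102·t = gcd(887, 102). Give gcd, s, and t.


Euclidean algorithm on (887, 102) — divide until remainder is 0:
  887 = 8 · 102 + 71
  102 = 1 · 71 + 31
  71 = 2 · 31 + 9
  31 = 3 · 9 + 4
  9 = 2 · 4 + 1
  4 = 4 · 1 + 0
gcd(887, 102) = 1.
Track Bezout coefficients alongside the remainders: start with r₀ = 887 = a·1 + b·0 (s = 1, t = 0) and r₁ = 102 = a·0 + b·1 (s = 0, t = 1); each new remainder r_{k+1} = r_{k-1} − q_k·r_k inherits s_{k+1} = s_{k-1} − q_k·s_k, t_{k+1} = t_{k-1} − q_k·t_k, so r_k = a·s_k + b·t_k at every step:
  q = 8: r = 71, s = 1 − 8·0 = 1, t = 0 − 8·1 = -8  (check: 887·1 + 102·(-8) = 71)
  q = 1: r = 31, s = 0 − 1·1 = -1, t = 1 − 1·(-8) = 9  (check: 887·(-1) + 102·9 = 31)
  q = 2: r = 9, s = 1 − 2·(-1) = 3, t = -8 − 2·9 = -26  (check: 887·3 + 102·(-26) = 9)
  q = 3: r = 4, s = -1 − 3·3 = -10, t = 9 − 3·(-26) = 87  (check: 887·(-10) + 102·87 = 4)
  q = 2: r = 1, s = 3 − 2·(-10) = 23, t = -26 − 2·87 = -200  (check: 887·23 + 102·(-200) = 1)
The row with r = 1 (the gcd) gives the Bezout coefficients s = 23, t = -200.
Result: 887 · (23) + 102 · (-200) = 1.

gcd(887, 102) = 1; s = 23, t = -200 (check: 887·23 + 102·(-200) = 1).


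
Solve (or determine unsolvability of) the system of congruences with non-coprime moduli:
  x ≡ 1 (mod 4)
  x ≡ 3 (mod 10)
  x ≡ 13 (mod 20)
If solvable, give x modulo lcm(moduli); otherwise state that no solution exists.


Moduli 4, 10, 20 are not pairwise coprime, so CRT works modulo lcm(m_i) when all pairwise compatibility conditions hold.
Pairwise compatibility: gcd(m_i, m_j) must divide a_i - a_j for every pair.
Merge one congruence at a time:
  Start: x ≡ 1 (mod 4).
  Combine with x ≡ 3 (mod 10): gcd(4, 10) = 2; 3 - 1 = 2, which IS divisible by 2, so compatible.
    Write x = 1 + 4·t and substitute into x ≡ 3 (mod 10): 4·t ≡ 3 − 1 = 2 (mod 10).
    Divide the congruence (and modulus) by g = 2: 2·t ≡ 1 (mod 5).
    The inverse of 2 mod 5 is 3 (since 2·3 = 6 = 1·5 + 1), so t ≡ 3·1 = 3 ≡ 3 (mod 5).
    Then x = 1 + 4·3 = 13, valid modulo lcm(4, 10) = 20: x ≡ 13 (mod 20).
  Combine with x ≡ 13 (mod 20): gcd(20, 20) = 20; 13 - 13 = 0, which IS divisible by 20, so compatible.
    Write x = 13 + 20·t and substitute into x ≡ 13 (mod 20): 20·t ≡ 13 − 13 = 0 (mod 20).
    Divide the congruence (and modulus) by g = 20: 1·t ≡ 0 (mod 1).
    Modulo 1 every t works; take t = 0.
    Then x = 13 + 20·0 = 13, valid modulo lcm(20, 20) = 20: x ≡ 13 (mod 20).
Verify: 13 mod 4 = 1, 13 mod 10 = 3, 13 mod 20 = 13.

x ≡ 13 (mod 20).


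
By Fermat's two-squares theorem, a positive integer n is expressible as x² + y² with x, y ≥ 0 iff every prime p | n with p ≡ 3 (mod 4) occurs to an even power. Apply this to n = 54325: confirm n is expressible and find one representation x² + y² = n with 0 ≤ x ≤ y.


Step 1: Factor n = 54325 = 5^2 · 41 · 53.
Step 2: Check the mod-4 condition on each prime factor: 5 ≡ 1 (mod 4), exponent 2; 41 ≡ 1 (mod 4), exponent 1; 53 ≡ 1 (mod 4), exponent 1.
All primes ≡ 3 (mod 4) appear to even exponent (or don't appear), so by the two-squares theorem n IS expressible as a sum of two squares.
Step 3: Build a representation. Group n = k² · m with k = 5 and m = 41 · 53 = 2173 (a product of primes ≡ 1 (mod 4)); a representation of m scales to one of n via (k·x)² + (k·y)² = k²(x² + y²). Each prime p ≡ 1 (mod 4) is itself a sum of two squares; find a² by testing p − a² for a perfect square:
  41: 41 − 1² = 40, 41 − 2² = 37, 41 − 3² = 32, 41 − 4² = 25 = 5² ⇒ 41 = 4² + 5².
  53: 53 − 1² = 52, 53 − 2² = 49 = 7² ⇒ 53 = 2² + 7².
  Combine using the Brahmagupta–Fibonacci identity (a² + b²)(c² + d²) = (ac − bd)² + (ad + bc)² = (ac + bd)² + (ad − bc)²:
  41 · 53 = 2173: from (4² + 5²)(2² + 7²), take (4·2 − 5·7, 4·7 + 5·2) = (8 − 35, 28 + 10) = (-27, 38); dropping signs (only squares matter) gives (27, 38); check 27² + 38² = 729 + 1444 = 2173 ✓.
  Scale by k = 5: (5·27, 5·38) = (135, 190).
Step 4: Order so x ≤ y and verify: 135² + 190² = 18225 + 36100 = 54325 = n. ✓

n = 54325 = 135² + 190² (one valid representation with x ≤ y).


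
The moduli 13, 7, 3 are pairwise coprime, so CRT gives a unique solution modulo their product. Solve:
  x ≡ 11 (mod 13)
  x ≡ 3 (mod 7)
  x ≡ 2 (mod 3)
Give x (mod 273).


Moduli 13, 7, 3 are pairwise coprime; by CRT there is a unique solution modulo M = 13 · 7 · 3 = 273.
Solve pairwise, accumulating the modulus:
  Start with x ≡ 11 (mod 13).
  Combine with x ≡ 3 (mod 7): since gcd(13, 7) = 1, we get a unique residue mod 91.
    Write x = 11 + 13·t and substitute into x ≡ 3 (mod 7): 13·t ≡ 3 − 11 = -8 (mod 7).
    Reduce coefficients mod 7: 6·t ≡ 6 (mod 7).
    The inverse of 6 mod 7 is 6 (since 6·6 = 36 = 5·7 + 1), so t ≡ 6·6 = 36 ≡ 1 (mod 7).
    Then x = 11 + 13·1 = 24, valid modulo lcm(13, 7) = 91: x ≡ 24 (mod 91).
  Combine with x ≡ 2 (mod 3): since gcd(91, 3) = 1, we get a unique residue mod 273.
    Write x = 24 + 91·t and substitute into x ≡ 2 (mod 3): 91·t ≡ 2 − 24 = -22 (mod 3).
    Reduce coefficients mod 3: 1·t ≡ 2 (mod 3).
    So t ≡ 2 (mod 3).
    Then x = 24 + 91·2 = 206, valid modulo lcm(91, 3) = 273: x ≡ 206 (mod 273).
Verify: 206 mod 13 = 11 ✓, 206 mod 7 = 3 ✓, 206 mod 3 = 2 ✓.

x ≡ 206 (mod 273).


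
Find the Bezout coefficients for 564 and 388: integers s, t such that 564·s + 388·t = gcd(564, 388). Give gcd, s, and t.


Euclidean algorithm on (564, 388) — divide until remainder is 0:
  564 = 1 · 388 + 176
  388 = 2 · 176 + 36
  176 = 4 · 36 + 32
  36 = 1 · 32 + 4
  32 = 8 · 4 + 0
gcd(564, 388) = 4.
Track Bezout coefficients alongside the remainders: start with r₀ = 564 = a·1 + b·0 (s = 1, t = 0) and r₁ = 388 = a·0 + b·1 (s = 0, t = 1); each new remainder r_{k+1} = r_{k-1} − q_k·r_k inherits s_{k+1} = s_{k-1} − q_k·s_k, t_{k+1} = t_{k-1} − q_k·t_k, so r_k = a·s_k + b·t_k at every step:
  q = 1: r = 176, s = 1 − 1·0 = 1, t = 0 − 1·1 = -1  (check: 564·1 + 388·(-1) = 176)
  q = 2: r = 36, s = 0 − 2·1 = -2, t = 1 − 2·(-1) = 3  (check: 564·(-2) + 388·3 = 36)
  q = 4: r = 32, s = 1 − 4·(-2) = 9, t = -1 − 4·3 = -13  (check: 564·9 + 388·(-13) = 32)
  q = 1: r = 4, s = -2 − 1·9 = -11, t = 3 − 1·(-13) = 16  (check: 564·(-11) + 388·16 = 4)
The row with r = 4 (the gcd) gives the Bezout coefficients s = -11, t = 16.
Result: 564 · (-11) + 388 · (16) = 4.

gcd(564, 388) = 4; s = -11, t = 16 (check: 564·(-11) + 388·16 = 4).


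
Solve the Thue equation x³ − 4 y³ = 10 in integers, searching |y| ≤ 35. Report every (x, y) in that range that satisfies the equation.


The equation is x³ - 4y³ = 10. For fixed y, x³ = 4·y³ + 10, so a solution requires the RHS to be a perfect cube.
Strategy: iterate y from -35 to 35, compute RHS = 4·y³ + 10, and check whether it is a (positive or negative) perfect cube.
Check small values of y:
  y = 0: RHS = 10 is not a perfect cube.
  y = 1: RHS = 14 is not a perfect cube.
  y = -1: RHS = 6 is not a perfect cube.
  y = 2: RHS = 42 is not a perfect cube.
  y = -2: RHS = -22 is not a perfect cube.
  y = 3: RHS = 118 is not a perfect cube.
  y = -3: RHS = -98 is not a perfect cube.
Continuing the search up to |y| = 35 finds no solutions either.
No (x, y) in the scanned range satisfies the equation.

No integer solutions with |y| ≤ 35.


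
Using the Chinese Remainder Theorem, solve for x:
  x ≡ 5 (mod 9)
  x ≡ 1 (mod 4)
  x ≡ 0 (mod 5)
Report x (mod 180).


Moduli 9, 4, 5 are pairwise coprime; by CRT there is a unique solution modulo M = 9 · 4 · 5 = 180.
Solve pairwise, accumulating the modulus:
  Start with x ≡ 5 (mod 9).
  Combine with x ≡ 1 (mod 4): since gcd(9, 4) = 1, we get a unique residue mod 36.
    Write x = 5 + 9·t and substitute into x ≡ 1 (mod 4): 9·t ≡ 1 − 5 = -4 (mod 4).
    Reduce coefficients mod 4: 1·t ≡ 0 (mod 4).
    So t ≡ 0 (mod 4).
    Then x = 5 + 9·0 = 5, valid modulo lcm(9, 4) = 36: x ≡ 5 (mod 36).
  Combine with x ≡ 0 (mod 5): since gcd(36, 5) = 1, we get a unique residue mod 180.
    Write x = 5 + 36·t and substitute into x ≡ 0 (mod 5): 36·t ≡ 0 − 5 = -5 (mod 5).
    Reduce coefficients mod 5: 1·t ≡ 0 (mod 5).
    So t ≡ 0 (mod 5).
    Then x = 5 + 36·0 = 5, valid modulo lcm(36, 5) = 180: x ≡ 5 (mod 180).
Verify: 5 mod 9 = 5 ✓, 5 mod 4 = 1 ✓, 5 mod 5 = 0 ✓.

x ≡ 5 (mod 180).


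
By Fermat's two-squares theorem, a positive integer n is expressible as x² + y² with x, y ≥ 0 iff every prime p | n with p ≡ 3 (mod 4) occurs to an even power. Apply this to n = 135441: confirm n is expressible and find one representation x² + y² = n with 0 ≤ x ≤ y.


Step 1: Factor n = 135441 = 3^2 · 101 · 149.
Step 2: Check the mod-4 condition on each prime factor: 3 ≡ 3 (mod 4), exponent 2 (must be even); 101 ≡ 1 (mod 4), exponent 1; 149 ≡ 1 (mod 4), exponent 1.
All primes ≡ 3 (mod 4) appear to even exponent (or don't appear), so by the two-squares theorem n IS expressible as a sum of two squares.
Step 3: Build a representation. Group n = k² · m with k = 3 and m = 101 · 149 = 15049 (a product of primes ≡ 1 (mod 4)); a representation of m scales to one of n via (k·x)² + (k·y)² = k²(x² + y²). Each prime p ≡ 1 (mod 4) is itself a sum of two squares; find a² by testing p − a² for a perfect square:
  101: 101 − 1² = 100 = 10² ⇒ 101 = 1² + 10².
  149: 149 − 1² = 148, 149 − 2² = 145, 149 − 3² = 140, 149 − 4² = 133, 149 − 5² = 124, 149 − 6² = 113, 149 − 7² = 100 = 10² ⇒ 149 = 7² + 10².
  Combine using the Brahmagupta–Fibonacci identity (a² + b²)(c² + d²) = (ac − bd)² + (ad + bc)² = (ac + bd)² + (ad − bc)²:
  101 · 149 = 15049: from (1² + 10²)(7² + 10²), take (1·7 − 10·10, 1·10 + 10·7) = (7 − 100, 10 + 70) = (-93, 80); dropping signs (only squares matter) gives (93, 80); check 93² + 80² = 8649 + 6400 = 15049 ✓.
  Scale by k = 3: (3·93, 3·80) = (279, 240).
Step 4: Order so x ≤ y and verify: 240² + 279² = 57600 + 77841 = 135441 = n. ✓

n = 135441 = 240² + 279² (one valid representation with x ≤ y).


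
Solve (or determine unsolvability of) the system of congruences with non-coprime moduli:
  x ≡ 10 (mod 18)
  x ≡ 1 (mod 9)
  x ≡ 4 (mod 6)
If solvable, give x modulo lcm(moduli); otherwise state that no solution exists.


Moduli 18, 9, 6 are not pairwise coprime, so CRT works modulo lcm(m_i) when all pairwise compatibility conditions hold.
Pairwise compatibility: gcd(m_i, m_j) must divide a_i - a_j for every pair.
Merge one congruence at a time:
  Start: x ≡ 10 (mod 18).
  Combine with x ≡ 1 (mod 9): gcd(18, 9) = 9; 1 - 10 = -9, which IS divisible by 9, so compatible.
    Write x = 10 + 18·t and substitute into x ≡ 1 (mod 9): 18·t ≡ 1 − 10 = -9 (mod 9).
    Divide the congruence (and modulus) by g = 9: 2·t ≡ -1 (mod 1).
    Modulo 1 every t works; take t = 0.
    Then x = 10 + 18·0 = 10, valid modulo lcm(18, 9) = 18: x ≡ 10 (mod 18).
  Combine with x ≡ 4 (mod 6): gcd(18, 6) = 6; 4 - 10 = -6, which IS divisible by 6, so compatible.
    Write x = 10 + 18·t and substitute into x ≡ 4 (mod 6): 18·t ≡ 4 − 10 = -6 (mod 6).
    Divide the congruence (and modulus) by g = 6: 3·t ≡ -1 (mod 1).
    Modulo 1 every t works; take t = 0.
    Then x = 10 + 18·0 = 10, valid modulo lcm(18, 6) = 18: x ≡ 10 (mod 18).
Verify: 10 mod 18 = 10, 10 mod 9 = 1, 10 mod 6 = 4.

x ≡ 10 (mod 18).


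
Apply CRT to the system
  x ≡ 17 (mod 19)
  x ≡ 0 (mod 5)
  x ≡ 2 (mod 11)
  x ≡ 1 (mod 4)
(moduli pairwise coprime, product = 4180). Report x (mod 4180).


Product of moduli M = 19 · 5 · 11 · 4 = 4180.
Merge one congruence at a time:
  Start: x ≡ 17 (mod 19).
  Combine with x ≡ 0 (mod 5); new modulus lcm = 95.
    Write x = 17 + 19·t and substitute into x ≡ 0 (mod 5): 19·t ≡ 0 − 17 = -17 (mod 5).
    Reduce coefficients mod 5: 4·t ≡ 3 (mod 5).
    The inverse of 4 mod 5 is 4 (since 4·4 = 16 = 3·5 + 1), so t ≡ 4·3 = 12 ≡ 2 (mod 5).
    Then x = 17 + 19·2 = 55, valid modulo lcm(19, 5) = 95: x ≡ 55 (mod 95).
  Combine with x ≡ 2 (mod 11); new modulus lcm = 1045.
    Write x = 55 + 95·t and substitute into x ≡ 2 (mod 11): 95·t ≡ 2 − 55 = -53 (mod 11).
    Reduce coefficients mod 11: 7·t ≡ 2 (mod 11).
    The inverse of 7 mod 11 is 8 (since 7·8 = 56 = 5·11 + 1), so t ≡ 8·2 = 16 ≡ 5 (mod 11).
    Then x = 55 + 95·5 = 530, valid modulo lcm(95, 11) = 1045: x ≡ 530 (mod 1045).
  Combine with x ≡ 1 (mod 4); new modulus lcm = 4180.
    Write x = 530 + 1045·t and substitute into x ≡ 1 (mod 4): 1045·t ≡ 1 − 530 = -529 (mod 4).
    Reduce coefficients mod 4: 1·t ≡ 3 (mod 4).
    So t ≡ 3 (mod 4).
    Then x = 530 + 1045·3 = 3665, valid modulo lcm(1045, 4) = 4180: x ≡ 3665 (mod 4180).
Verify against each original: 3665 mod 19 = 17, 3665 mod 5 = 0, 3665 mod 11 = 2, 3665 mod 4 = 1.

x ≡ 3665 (mod 4180).


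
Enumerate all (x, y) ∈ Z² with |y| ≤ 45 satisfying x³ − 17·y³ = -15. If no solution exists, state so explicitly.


The equation is x³ - 17y³ = -15. For fixed y, x³ = 17·y³ − 15, so a solution requires the RHS to be a perfect cube.
Strategy: iterate y from -45 to 45, compute RHS = 17·y³ − 15, and check whether it is a (positive or negative) perfect cube.
Check small values of y:
  y = 0: RHS = -15 is not a perfect cube.
  y = 1: RHS = 2 is not a perfect cube.
  y = -1: RHS = -32 is not a perfect cube.
  y = 2: RHS = 121 is not a perfect cube.
  y = -2: RHS = -151 is not a perfect cube.
  y = 3: RHS = 444 is not a perfect cube.
  y = -3: RHS = -474 is not a perfect cube.
Continuing the search up to |y| = 45 finds no solutions either.
No (x, y) in the scanned range satisfies the equation.

No integer solutions with |y| ≤ 45.


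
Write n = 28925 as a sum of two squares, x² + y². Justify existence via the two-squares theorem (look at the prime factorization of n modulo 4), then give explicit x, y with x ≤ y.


Step 1: Factor n = 28925 = 5^2 · 13 · 89.
Step 2: Check the mod-4 condition on each prime factor: 5 ≡ 1 (mod 4), exponent 2; 13 ≡ 1 (mod 4), exponent 1; 89 ≡ 1 (mod 4), exponent 1.
All primes ≡ 3 (mod 4) appear to even exponent (or don't appear), so by the two-squares theorem n IS expressible as a sum of two squares.
Step 3: Build a representation. Group n = k² · m with k = 5 and m = 13 · 89 = 1157 (a product of primes ≡ 1 (mod 4)); a representation of m scales to one of n via (k·x)² + (k·y)² = k²(x² + y²). Each prime p ≡ 1 (mod 4) is itself a sum of two squares; find a² by testing p − a² for a perfect square:
  13: 13 − 1² = 12, 13 − 2² = 9 = 3² ⇒ 13 = 2² + 3².
  89: 89 − 1² = 88, 89 − 2² = 85, 89 − 3² = 80, 89 − 4² = 73, 89 − 5² = 64 = 8² ⇒ 89 = 5² + 8².
  Combine using the Brahmagupta–Fibonacci identity (a² + b²)(c² + d²) = (ac − bd)² + (ad + bc)² = (ac + bd)² + (ad − bc)²:
  13 · 89 = 1157: from (2² + 3²)(5² + 8²), take (2·5 − 3·8, 2·8 + 3·5) = (10 − 24, 16 + 15) = (-14, 31); dropping signs (only squares matter) gives (14, 31); check 14² + 31² = 196 + 961 = 1157 ✓.
  Scale by k = 5: (5·14, 5·31) = (70, 155).
Step 4: Order so x ≤ y and verify: 70² + 155² = 4900 + 24025 = 28925 = n. ✓

n = 28925 = 70² + 155² (one valid representation with x ≤ y).


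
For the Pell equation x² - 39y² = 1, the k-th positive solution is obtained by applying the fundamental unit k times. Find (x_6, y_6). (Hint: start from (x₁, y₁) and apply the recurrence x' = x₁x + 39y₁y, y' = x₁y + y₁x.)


Step 1: Find the fundamental solution (x₁, y₁) of x² - 39y² = 1.
  Expand √39 as a continued fraction. a₀ = ⌊√39⌋ = 6; iterate m_{k+1} = d_k·a_k − m_k, d_{k+1} = (39 − m_{k+1}²)/d_k, a_{k+1} = ⌊(a₀ + m_{k+1})/d_{k+1}⌋ (starting m₀ = 0, d₀ = 1), with convergents p_k = a_k·p_{k-1} + p_{k-2}, q_k = a_k·q_{k-1} + q_{k-2} (p₋₁ = 1, q₋₁ = 0):
  k = 0: a₀ = 6; p₀/q₀ = 6/1; p₀² − 39·q₀² = 36 − 39 = -3.
  k = 1: m = 6, d = 3, a = ⌊(6 + 6)/3⌋ = 4; p/q = (4·6 + 1)/(4·1 + 0) = 25/4; p² − 39·q² = 625 − 624 = 1.
  The first convergent with p² − 39·q² = 1 gives the fundamental solution (x₁, y₁) = (25, 4).
Step 2: Apply the recurrence (x_{n+1}, y_{n+1}) = (x₁x_n + 39y₁y_n, x₁y_n + y₁x_n) repeatedly.
  From (x_1, y_1) = (25, 4): x_2 = 25·25 + 39·4·4 = 1249; y_2 = 25·4 + 4·25 = 200.
  From (x_2, y_2) = (1249, 200): x_3 = 25·1249 + 39·4·200 = 62425; y_3 = 25·200 + 4·1249 = 9996.
  From (x_3, y_3) = (62425, 9996): x_4 = 25·62425 + 39·4·9996 = 3120001; y_4 = 25·9996 + 4·62425 = 499600.
  From (x_4, y_4) = (3120001, 499600): x_5 = 25·3120001 + 39·4·499600 = 155937625; y_5 = 25·499600 + 4·3120001 = 24970004.
  From (x_5, y_5) = (155937625, 24970004): x_6 = 25·155937625 + 39·4·24970004 = 7793761249; y_6 = 25·24970004 + 4·155937625 = 1248000600.
Step 3: Verify x_6² - 39·y_6² = 60742714406414040001 - 60742714406414040000 = 1 (should be 1). ✓

(x_1, y_1) = (25, 4); (x_6, y_6) = (7793761249, 1248000600).


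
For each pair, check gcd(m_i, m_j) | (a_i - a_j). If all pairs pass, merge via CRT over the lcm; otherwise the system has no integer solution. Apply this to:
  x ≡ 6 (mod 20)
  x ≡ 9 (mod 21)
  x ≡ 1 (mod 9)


Moduli 20, 21, 9 are not pairwise coprime, so CRT works modulo lcm(m_i) when all pairwise compatibility conditions hold.
Pairwise compatibility: gcd(m_i, m_j) must divide a_i - a_j for every pair.
Merge one congruence at a time:
  Start: x ≡ 6 (mod 20).
  Combine with x ≡ 9 (mod 21): gcd(20, 21) = 1; 9 - 6 = 3, which IS divisible by 1, so compatible.
    Write x = 6 + 20·t and substitute into x ≡ 9 (mod 21): 20·t ≡ 9 − 6 = 3 (mod 21).
    The inverse of 20 mod 21 is 20 (since 20·20 = 400 = 19·21 + 1), so t ≡ 20·3 = 60 ≡ 18 (mod 21).
    Then x = 6 + 20·18 = 366, valid modulo lcm(20, 21) = 420: x ≡ 366 (mod 420).
  Combine with x ≡ 1 (mod 9): gcd(420, 9) = 3, and 1 - 366 = -365 is NOT divisible by 3.
    ⇒ system is inconsistent (no integer solution).

No solution (the system is inconsistent).


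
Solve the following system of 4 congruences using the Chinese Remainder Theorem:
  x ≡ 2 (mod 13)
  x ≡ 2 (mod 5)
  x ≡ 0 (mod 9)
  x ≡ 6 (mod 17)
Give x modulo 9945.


Product of moduli M = 13 · 5 · 9 · 17 = 9945.
Merge one congruence at a time:
  Start: x ≡ 2 (mod 13).
  Combine with x ≡ 2 (mod 5); new modulus lcm = 65.
    Write x = 2 + 13·t and substitute into x ≡ 2 (mod 5): 13·t ≡ 2 − 2 = 0 (mod 5).
    Reduce coefficients mod 5: 3·t ≡ 0 (mod 5).
    The inverse of 3 mod 5 is 2 (since 3·2 = 6 = 1·5 + 1), so t ≡ 2·0 = 0 ≡ 0 (mod 5).
    Then x = 2 + 13·0 = 2, valid modulo lcm(13, 5) = 65: x ≡ 2 (mod 65).
  Combine with x ≡ 0 (mod 9); new modulus lcm = 585.
    Write x = 2 + 65·t and substitute into x ≡ 0 (mod 9): 65·t ≡ 0 − 2 = -2 (mod 9).
    Reduce coefficients mod 9: 2·t ≡ 7 (mod 9).
    The inverse of 2 mod 9 is 5 (since 2·5 = 10 = 1·9 + 1), so t ≡ 5·7 = 35 ≡ 8 (mod 9).
    Then x = 2 + 65·8 = 522, valid modulo lcm(65, 9) = 585: x ≡ 522 (mod 585).
  Combine with x ≡ 6 (mod 17); new modulus lcm = 9945.
    Write x = 522 + 585·t and substitute into x ≡ 6 (mod 17): 585·t ≡ 6 − 522 = -516 (mod 17).
    Reduce coefficients mod 17: 7·t ≡ 11 (mod 17).
    The inverse of 7 mod 17 is 5 (since 7·5 = 35 = 2·17 + 1), so t ≡ 5·11 = 55 ≡ 4 (mod 17).
    Then x = 522 + 585·4 = 2862, valid modulo lcm(585, 17) = 9945: x ≡ 2862 (mod 9945).
Verify against each original: 2862 mod 13 = 2, 2862 mod 5 = 2, 2862 mod 9 = 0, 2862 mod 17 = 6.

x ≡ 2862 (mod 9945).


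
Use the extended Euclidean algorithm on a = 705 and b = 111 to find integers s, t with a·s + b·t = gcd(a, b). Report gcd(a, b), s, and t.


Euclidean algorithm on (705, 111) — divide until remainder is 0:
  705 = 6 · 111 + 39
  111 = 2 · 39 + 33
  39 = 1 · 33 + 6
  33 = 5 · 6 + 3
  6 = 2 · 3 + 0
gcd(705, 111) = 3.
Track Bezout coefficients alongside the remainders: start with r₀ = 705 = a·1 + b·0 (s = 1, t = 0) and r₁ = 111 = a·0 + b·1 (s = 0, t = 1); each new remainder r_{k+1} = r_{k-1} − q_k·r_k inherits s_{k+1} = s_{k-1} − q_k·s_k, t_{k+1} = t_{k-1} − q_k·t_k, so r_k = a·s_k + b·t_k at every step:
  q = 6: r = 39, s = 1 − 6·0 = 1, t = 0 − 6·1 = -6  (check: 705·1 + 111·(-6) = 39)
  q = 2: r = 33, s = 0 − 2·1 = -2, t = 1 − 2·(-6) = 13  (check: 705·(-2) + 111·13 = 33)
  q = 1: r = 6, s = 1 − 1·(-2) = 3, t = -6 − 1·13 = -19  (check: 705·3 + 111·(-19) = 6)
  q = 5: r = 3, s = -2 − 5·3 = -17, t = 13 − 5·(-19) = 108  (check: 705·(-17) + 111·108 = 3)
The row with r = 3 (the gcd) gives the Bezout coefficients s = -17, t = 108.
Result: 705 · (-17) + 111 · (108) = 3.

gcd(705, 111) = 3; s = -17, t = 108 (check: 705·(-17) + 111·108 = 3).


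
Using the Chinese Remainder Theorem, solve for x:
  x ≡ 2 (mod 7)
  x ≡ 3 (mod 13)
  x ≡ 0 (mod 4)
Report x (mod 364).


Moduli 7, 13, 4 are pairwise coprime; by CRT there is a unique solution modulo M = 7 · 13 · 4 = 364.
Solve pairwise, accumulating the modulus:
  Start with x ≡ 2 (mod 7).
  Combine with x ≡ 3 (mod 13): since gcd(7, 13) = 1, we get a unique residue mod 91.
    Write x = 2 + 7·t and substitute into x ≡ 3 (mod 13): 7·t ≡ 3 − 2 = 1 (mod 13).
    The inverse of 7 mod 13 is 2 (since 7·2 = 14 = 1·13 + 1), so t ≡ 2·1 = 2 ≡ 2 (mod 13).
    Then x = 2 + 7·2 = 16, valid modulo lcm(7, 13) = 91: x ≡ 16 (mod 91).
  Combine with x ≡ 0 (mod 4): since gcd(91, 4) = 1, we get a unique residue mod 364.
    Write x = 16 + 91·t and substitute into x ≡ 0 (mod 4): 91·t ≡ 0 − 16 = -16 (mod 4).
    Reduce coefficients mod 4: 3·t ≡ 0 (mod 4).
    The inverse of 3 mod 4 is 3 (since 3·3 = 9 = 2·4 + 1), so t ≡ 3·0 = 0 ≡ 0 (mod 4).
    Then x = 16 + 91·0 = 16, valid modulo lcm(91, 4) = 364: x ≡ 16 (mod 364).
Verify: 16 mod 7 = 2 ✓, 16 mod 13 = 3 ✓, 16 mod 4 = 0 ✓.

x ≡ 16 (mod 364).


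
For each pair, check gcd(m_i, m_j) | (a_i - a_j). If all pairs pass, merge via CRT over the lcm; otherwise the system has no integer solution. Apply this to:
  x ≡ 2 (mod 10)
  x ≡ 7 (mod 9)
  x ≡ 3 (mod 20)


Moduli 10, 9, 20 are not pairwise coprime, so CRT works modulo lcm(m_i) when all pairwise compatibility conditions hold.
Pairwise compatibility: gcd(m_i, m_j) must divide a_i - a_j for every pair.
Merge one congruence at a time:
  Start: x ≡ 2 (mod 10).
  Combine with x ≡ 7 (mod 9): gcd(10, 9) = 1; 7 - 2 = 5, which IS divisible by 1, so compatible.
    Write x = 2 + 10·t and substitute into x ≡ 7 (mod 9): 10·t ≡ 7 − 2 = 5 (mod 9).
    Reduce coefficients mod 9: 1·t ≡ 5 (mod 9).
    So t ≡ 5 (mod 9).
    Then x = 2 + 10·5 = 52, valid modulo lcm(10, 9) = 90: x ≡ 52 (mod 90).
  Combine with x ≡ 3 (mod 20): gcd(90, 20) = 10, and 3 - 52 = -49 is NOT divisible by 10.
    ⇒ system is inconsistent (no integer solution).

No solution (the system is inconsistent).


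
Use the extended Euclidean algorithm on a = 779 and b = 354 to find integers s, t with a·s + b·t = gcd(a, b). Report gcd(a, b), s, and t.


Euclidean algorithm on (779, 354) — divide until remainder is 0:
  779 = 2 · 354 + 71
  354 = 4 · 71 + 70
  71 = 1 · 70 + 1
  70 = 70 · 1 + 0
gcd(779, 354) = 1.
Track Bezout coefficients alongside the remainders: start with r₀ = 779 = a·1 + b·0 (s = 1, t = 0) and r₁ = 354 = a·0 + b·1 (s = 0, t = 1); each new remainder r_{k+1} = r_{k-1} − q_k·r_k inherits s_{k+1} = s_{k-1} − q_k·s_k, t_{k+1} = t_{k-1} − q_k·t_k, so r_k = a·s_k + b·t_k at every step:
  q = 2: r = 71, s = 1 − 2·0 = 1, t = 0 − 2·1 = -2  (check: 779·1 + 354·(-2) = 71)
  q = 4: r = 70, s = 0 − 4·1 = -4, t = 1 − 4·(-2) = 9  (check: 779·(-4) + 354·9 = 70)
  q = 1: r = 1, s = 1 − 1·(-4) = 5, t = -2 − 1·9 = -11  (check: 779·5 + 354·(-11) = 1)
The row with r = 1 (the gcd) gives the Bezout coefficients s = 5, t = -11.
Result: 779 · (5) + 354 · (-11) = 1.

gcd(779, 354) = 1; s = 5, t = -11 (check: 779·5 + 354·(-11) = 1).


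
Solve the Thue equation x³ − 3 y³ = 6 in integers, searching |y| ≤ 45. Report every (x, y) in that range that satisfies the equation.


The equation is x³ - 3y³ = 6. For fixed y, x³ = 3·y³ + 6, so a solution requires the RHS to be a perfect cube.
Strategy: iterate y from -45 to 45, compute RHS = 3·y³ + 6, and check whether it is a (positive or negative) perfect cube.
Check small values of y:
  y = 0: RHS = 6 is not a perfect cube.
  y = 1: RHS = 9 is not a perfect cube.
  y = -1: RHS = 3 is not a perfect cube.
  y = 2: RHS = 30 is not a perfect cube.
  y = -2: RHS = -18 is not a perfect cube.
  y = 3: RHS = 87 is not a perfect cube.
  y = -3: RHS = -75 is not a perfect cube.
Continuing the search up to |y| = 45 finds no solutions either.
No (x, y) in the scanned range satisfies the equation.

No integer solutions with |y| ≤ 45.


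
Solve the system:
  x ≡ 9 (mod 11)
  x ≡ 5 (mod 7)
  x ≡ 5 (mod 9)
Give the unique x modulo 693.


Moduli 11, 7, 9 are pairwise coprime; by CRT there is a unique solution modulo M = 11 · 7 · 9 = 693.
Solve pairwise, accumulating the modulus:
  Start with x ≡ 9 (mod 11).
  Combine with x ≡ 5 (mod 7): since gcd(11, 7) = 1, we get a unique residue mod 77.
    Write x = 9 + 11·t and substitute into x ≡ 5 (mod 7): 11·t ≡ 5 − 9 = -4 (mod 7).
    Reduce coefficients mod 7: 4·t ≡ 3 (mod 7).
    The inverse of 4 mod 7 is 2 (since 4·2 = 8 = 1·7 + 1), so t ≡ 2·3 = 6 ≡ 6 (mod 7).
    Then x = 9 + 11·6 = 75, valid modulo lcm(11, 7) = 77: x ≡ 75 (mod 77).
  Combine with x ≡ 5 (mod 9): since gcd(77, 9) = 1, we get a unique residue mod 693.
    Write x = 75 + 77·t and substitute into x ≡ 5 (mod 9): 77·t ≡ 5 − 75 = -70 (mod 9).
    Reduce coefficients mod 9: 5·t ≡ 2 (mod 9).
    The inverse of 5 mod 9 is 2 (since 5·2 = 10 = 1·9 + 1), so t ≡ 2·2 = 4 ≡ 4 (mod 9).
    Then x = 75 + 77·4 = 383, valid modulo lcm(77, 9) = 693: x ≡ 383 (mod 693).
Verify: 383 mod 11 = 9 ✓, 383 mod 7 = 5 ✓, 383 mod 9 = 5 ✓.

x ≡ 383 (mod 693).


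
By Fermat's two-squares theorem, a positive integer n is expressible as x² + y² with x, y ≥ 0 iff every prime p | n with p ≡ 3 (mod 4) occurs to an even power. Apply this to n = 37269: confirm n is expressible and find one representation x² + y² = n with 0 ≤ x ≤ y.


Step 1: Factor n = 37269 = 3^2 · 41 · 101.
Step 2: Check the mod-4 condition on each prime factor: 3 ≡ 3 (mod 4), exponent 2 (must be even); 41 ≡ 1 (mod 4), exponent 1; 101 ≡ 1 (mod 4), exponent 1.
All primes ≡ 3 (mod 4) appear to even exponent (or don't appear), so by the two-squares theorem n IS expressible as a sum of two squares.
Step 3: Build a representation. Group n = k² · m with k = 3 and m = 41 · 101 = 4141 (a product of primes ≡ 1 (mod 4)); a representation of m scales to one of n via (k·x)² + (k·y)² = k²(x² + y²). Each prime p ≡ 1 (mod 4) is itself a sum of two squares; find a² by testing p − a² for a perfect square:
  41: 41 − 1² = 40, 41 − 2² = 37, 41 − 3² = 32, 41 − 4² = 25 = 5² ⇒ 41 = 4² + 5².
  101: 101 − 1² = 100 = 10² ⇒ 101 = 1² + 10².
  Combine using the Brahmagupta–Fibonacci identity (a² + b²)(c² + d²) = (ac − bd)² + (ad + bc)² = (ac + bd)² + (ad − bc)²:
  41 · 101 = 4141: from (4² + 5²)(1² + 10²), take (4·1 − 5·10, 4·10 + 5·1) = (4 − 50, 40 + 5) = (-46, 45); dropping signs (only squares matter) gives (46, 45); check 46² + 45² = 2116 + 2025 = 4141 ✓.
  Scale by k = 3: (3·46, 3·45) = (138, 135).
Step 4: Order so x ≤ y and verify: 135² + 138² = 18225 + 19044 = 37269 = n. ✓

n = 37269 = 135² + 138² (one valid representation with x ≤ y).


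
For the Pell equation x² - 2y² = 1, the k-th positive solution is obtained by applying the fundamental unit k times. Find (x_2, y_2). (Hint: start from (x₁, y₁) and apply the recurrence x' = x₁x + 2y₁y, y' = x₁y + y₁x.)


Step 1: Find the fundamental solution (x₁, y₁) of x² - 2y² = 1.
  Expand √2 as a continued fraction. a₀ = ⌊√2⌋ = 1; iterate m_{k+1} = d_k·a_k − m_k, d_{k+1} = (2 − m_{k+1}²)/d_k, a_{k+1} = ⌊(a₀ + m_{k+1})/d_{k+1}⌋ (starting m₀ = 0, d₀ = 1), with convergents p_k = a_k·p_{k-1} + p_{k-2}, q_k = a_k·q_{k-1} + q_{k-2} (p₋₁ = 1, q₋₁ = 0):
  k = 0: a₀ = 1; p₀/q₀ = 1/1; p₀² − 2·q₀² = 1 − 2 = -1.
  k = 1: m = 1, d = 1, a = ⌊(1 + 1)/1⌋ = 2; p/q = (2·1 + 1)/(2·1 + 0) = 3/2; p² − 2·q² = 9 − 8 = 1.
  The first convergent with p² − 2·q² = 1 gives the fundamental solution (x₁, y₁) = (3, 2).
Step 2: Apply the recurrence (x_{n+1}, y_{n+1}) = (x₁x_n + 2y₁y_n, x₁y_n + y₁x_n) repeatedly.
  From (x_1, y_1) = (3, 2): x_2 = 3·3 + 2·2·2 = 17; y_2 = 3·2 + 2·3 = 12.
Step 3: Verify x_2² - 2·y_2² = 289 - 288 = 1 (should be 1). ✓

(x_1, y_1) = (3, 2); (x_2, y_2) = (17, 12).
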